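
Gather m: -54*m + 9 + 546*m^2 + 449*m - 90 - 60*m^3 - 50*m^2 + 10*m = -60*m^3 + 496*m^2 + 405*m - 81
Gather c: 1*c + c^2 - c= c^2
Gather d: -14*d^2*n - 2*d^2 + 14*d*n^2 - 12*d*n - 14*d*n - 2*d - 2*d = d^2*(-14*n - 2) + d*(14*n^2 - 26*n - 4)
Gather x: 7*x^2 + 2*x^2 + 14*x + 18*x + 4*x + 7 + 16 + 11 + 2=9*x^2 + 36*x + 36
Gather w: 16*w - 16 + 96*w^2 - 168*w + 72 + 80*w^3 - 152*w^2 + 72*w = 80*w^3 - 56*w^2 - 80*w + 56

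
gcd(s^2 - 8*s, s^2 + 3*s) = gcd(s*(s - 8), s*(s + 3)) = s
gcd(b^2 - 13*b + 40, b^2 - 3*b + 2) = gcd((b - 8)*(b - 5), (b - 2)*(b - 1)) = 1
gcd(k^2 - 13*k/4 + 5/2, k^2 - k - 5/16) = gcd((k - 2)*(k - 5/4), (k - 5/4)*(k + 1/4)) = k - 5/4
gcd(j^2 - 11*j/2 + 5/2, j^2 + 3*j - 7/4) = j - 1/2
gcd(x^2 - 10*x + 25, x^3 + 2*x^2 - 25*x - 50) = x - 5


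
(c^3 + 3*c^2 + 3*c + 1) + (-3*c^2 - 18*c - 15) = c^3 - 15*c - 14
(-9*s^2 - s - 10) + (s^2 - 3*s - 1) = -8*s^2 - 4*s - 11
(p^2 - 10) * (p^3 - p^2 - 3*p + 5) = p^5 - p^4 - 13*p^3 + 15*p^2 + 30*p - 50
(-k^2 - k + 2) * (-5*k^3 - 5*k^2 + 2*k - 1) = 5*k^5 + 10*k^4 - 7*k^3 - 11*k^2 + 5*k - 2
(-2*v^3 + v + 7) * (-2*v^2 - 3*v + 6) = 4*v^5 + 6*v^4 - 14*v^3 - 17*v^2 - 15*v + 42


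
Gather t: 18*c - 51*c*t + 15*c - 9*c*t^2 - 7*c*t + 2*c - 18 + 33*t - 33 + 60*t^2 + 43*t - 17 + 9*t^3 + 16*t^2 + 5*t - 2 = 35*c + 9*t^3 + t^2*(76 - 9*c) + t*(81 - 58*c) - 70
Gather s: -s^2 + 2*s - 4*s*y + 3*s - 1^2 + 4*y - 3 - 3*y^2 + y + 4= -s^2 + s*(5 - 4*y) - 3*y^2 + 5*y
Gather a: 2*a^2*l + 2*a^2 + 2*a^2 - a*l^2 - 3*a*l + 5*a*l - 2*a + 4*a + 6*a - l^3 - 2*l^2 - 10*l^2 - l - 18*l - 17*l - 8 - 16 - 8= a^2*(2*l + 4) + a*(-l^2 + 2*l + 8) - l^3 - 12*l^2 - 36*l - 32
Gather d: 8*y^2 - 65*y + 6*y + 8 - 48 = 8*y^2 - 59*y - 40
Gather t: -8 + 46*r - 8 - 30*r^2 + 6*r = -30*r^2 + 52*r - 16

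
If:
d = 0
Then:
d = 0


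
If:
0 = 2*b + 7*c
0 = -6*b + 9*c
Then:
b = 0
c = 0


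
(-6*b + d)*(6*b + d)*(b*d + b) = -36*b^3*d - 36*b^3 + b*d^3 + b*d^2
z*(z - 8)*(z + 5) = z^3 - 3*z^2 - 40*z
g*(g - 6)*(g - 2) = g^3 - 8*g^2 + 12*g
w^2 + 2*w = w*(w + 2)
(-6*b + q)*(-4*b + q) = 24*b^2 - 10*b*q + q^2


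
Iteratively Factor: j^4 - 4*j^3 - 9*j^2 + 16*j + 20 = (j - 2)*(j^3 - 2*j^2 - 13*j - 10) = (j - 5)*(j - 2)*(j^2 + 3*j + 2) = (j - 5)*(j - 2)*(j + 1)*(j + 2)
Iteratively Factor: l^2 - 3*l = (l - 3)*(l)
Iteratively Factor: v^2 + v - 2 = (v - 1)*(v + 2)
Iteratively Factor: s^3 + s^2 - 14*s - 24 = (s + 3)*(s^2 - 2*s - 8) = (s + 2)*(s + 3)*(s - 4)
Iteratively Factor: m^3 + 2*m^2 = (m)*(m^2 + 2*m) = m^2*(m + 2)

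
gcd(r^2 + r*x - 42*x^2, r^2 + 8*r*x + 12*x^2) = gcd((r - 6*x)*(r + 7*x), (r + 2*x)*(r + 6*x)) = 1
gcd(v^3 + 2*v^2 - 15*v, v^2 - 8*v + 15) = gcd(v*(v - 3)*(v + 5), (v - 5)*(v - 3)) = v - 3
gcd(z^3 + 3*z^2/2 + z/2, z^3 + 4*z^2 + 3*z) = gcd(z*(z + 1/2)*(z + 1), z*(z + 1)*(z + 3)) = z^2 + z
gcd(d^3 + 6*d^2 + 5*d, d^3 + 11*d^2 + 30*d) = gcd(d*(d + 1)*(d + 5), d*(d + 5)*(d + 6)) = d^2 + 5*d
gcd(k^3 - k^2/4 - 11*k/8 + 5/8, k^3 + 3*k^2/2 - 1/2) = k - 1/2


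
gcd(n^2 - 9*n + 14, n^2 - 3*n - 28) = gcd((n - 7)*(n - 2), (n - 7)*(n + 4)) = n - 7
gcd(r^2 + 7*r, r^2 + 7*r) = r^2 + 7*r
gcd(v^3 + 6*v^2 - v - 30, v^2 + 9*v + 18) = v + 3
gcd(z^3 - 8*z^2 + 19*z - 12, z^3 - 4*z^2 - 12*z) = 1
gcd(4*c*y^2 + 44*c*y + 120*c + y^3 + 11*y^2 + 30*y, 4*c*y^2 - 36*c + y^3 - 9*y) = 4*c + y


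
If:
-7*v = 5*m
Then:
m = -7*v/5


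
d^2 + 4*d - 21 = (d - 3)*(d + 7)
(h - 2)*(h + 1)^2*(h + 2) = h^4 + 2*h^3 - 3*h^2 - 8*h - 4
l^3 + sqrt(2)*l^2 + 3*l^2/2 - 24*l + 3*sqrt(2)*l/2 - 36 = (l + 3/2)*(l - 3*sqrt(2))*(l + 4*sqrt(2))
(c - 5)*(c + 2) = c^2 - 3*c - 10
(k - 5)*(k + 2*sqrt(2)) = k^2 - 5*k + 2*sqrt(2)*k - 10*sqrt(2)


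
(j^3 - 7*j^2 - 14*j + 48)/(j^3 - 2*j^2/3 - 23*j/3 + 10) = 3*(j - 8)/(3*j - 5)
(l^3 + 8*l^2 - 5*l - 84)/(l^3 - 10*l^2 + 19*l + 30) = (l^3 + 8*l^2 - 5*l - 84)/(l^3 - 10*l^2 + 19*l + 30)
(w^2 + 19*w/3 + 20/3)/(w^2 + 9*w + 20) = (w + 4/3)/(w + 4)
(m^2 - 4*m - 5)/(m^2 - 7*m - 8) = (m - 5)/(m - 8)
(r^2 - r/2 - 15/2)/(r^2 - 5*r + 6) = (r + 5/2)/(r - 2)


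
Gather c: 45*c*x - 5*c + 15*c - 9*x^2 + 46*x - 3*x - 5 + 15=c*(45*x + 10) - 9*x^2 + 43*x + 10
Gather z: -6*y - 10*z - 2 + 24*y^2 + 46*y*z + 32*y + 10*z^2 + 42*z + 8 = 24*y^2 + 26*y + 10*z^2 + z*(46*y + 32) + 6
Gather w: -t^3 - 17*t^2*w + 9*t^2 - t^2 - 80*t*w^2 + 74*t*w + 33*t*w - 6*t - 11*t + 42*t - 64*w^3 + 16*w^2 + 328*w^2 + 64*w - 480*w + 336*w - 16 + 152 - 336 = -t^3 + 8*t^2 + 25*t - 64*w^3 + w^2*(344 - 80*t) + w*(-17*t^2 + 107*t - 80) - 200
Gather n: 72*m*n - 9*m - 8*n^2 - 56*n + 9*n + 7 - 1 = -9*m - 8*n^2 + n*(72*m - 47) + 6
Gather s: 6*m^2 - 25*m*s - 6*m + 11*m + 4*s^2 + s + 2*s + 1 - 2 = 6*m^2 + 5*m + 4*s^2 + s*(3 - 25*m) - 1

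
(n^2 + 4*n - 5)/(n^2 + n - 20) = (n - 1)/(n - 4)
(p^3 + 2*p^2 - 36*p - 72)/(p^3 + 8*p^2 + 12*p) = (p - 6)/p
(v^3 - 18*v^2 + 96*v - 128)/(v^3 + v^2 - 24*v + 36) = (v^2 - 16*v + 64)/(v^2 + 3*v - 18)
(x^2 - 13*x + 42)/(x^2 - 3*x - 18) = (x - 7)/(x + 3)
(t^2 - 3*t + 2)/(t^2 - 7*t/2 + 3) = 2*(t - 1)/(2*t - 3)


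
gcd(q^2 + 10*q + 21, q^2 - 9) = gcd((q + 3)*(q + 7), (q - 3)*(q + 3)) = q + 3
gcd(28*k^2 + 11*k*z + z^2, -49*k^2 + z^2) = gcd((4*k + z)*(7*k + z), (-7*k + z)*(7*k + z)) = 7*k + z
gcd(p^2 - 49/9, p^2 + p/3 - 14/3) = p + 7/3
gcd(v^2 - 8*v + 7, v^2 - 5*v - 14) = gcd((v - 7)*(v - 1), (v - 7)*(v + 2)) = v - 7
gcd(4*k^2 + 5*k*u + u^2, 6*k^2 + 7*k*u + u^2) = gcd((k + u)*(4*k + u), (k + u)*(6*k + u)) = k + u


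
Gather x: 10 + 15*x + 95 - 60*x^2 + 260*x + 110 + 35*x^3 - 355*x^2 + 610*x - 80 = 35*x^3 - 415*x^2 + 885*x + 135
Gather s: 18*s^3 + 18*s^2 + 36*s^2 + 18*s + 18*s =18*s^3 + 54*s^2 + 36*s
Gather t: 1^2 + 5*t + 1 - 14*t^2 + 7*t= -14*t^2 + 12*t + 2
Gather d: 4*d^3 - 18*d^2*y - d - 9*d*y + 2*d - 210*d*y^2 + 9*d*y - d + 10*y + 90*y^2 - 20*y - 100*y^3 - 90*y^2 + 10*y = 4*d^3 - 18*d^2*y - 210*d*y^2 - 100*y^3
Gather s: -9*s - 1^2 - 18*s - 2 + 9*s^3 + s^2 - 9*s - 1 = 9*s^3 + s^2 - 36*s - 4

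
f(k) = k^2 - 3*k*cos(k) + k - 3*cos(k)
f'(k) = 3*k*sin(k) + 2*k + 3*sin(k) - 3*cos(k) + 1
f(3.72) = 29.42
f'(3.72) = 3.21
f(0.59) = -3.03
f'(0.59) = 2.34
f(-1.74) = 0.91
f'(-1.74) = 0.21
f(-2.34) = 0.34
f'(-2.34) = 1.29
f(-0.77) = -0.67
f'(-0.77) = -3.17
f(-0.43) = -1.80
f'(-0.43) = -3.30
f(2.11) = 11.35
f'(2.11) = 14.77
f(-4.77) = 18.63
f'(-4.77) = -20.00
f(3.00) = 23.88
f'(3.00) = 11.66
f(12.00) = 123.09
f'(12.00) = 1.54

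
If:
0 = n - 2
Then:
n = 2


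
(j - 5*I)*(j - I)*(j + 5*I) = j^3 - I*j^2 + 25*j - 25*I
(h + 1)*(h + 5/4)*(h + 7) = h^3 + 37*h^2/4 + 17*h + 35/4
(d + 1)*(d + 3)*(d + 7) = d^3 + 11*d^2 + 31*d + 21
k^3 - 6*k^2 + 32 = (k - 4)^2*(k + 2)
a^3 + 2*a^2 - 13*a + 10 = (a - 2)*(a - 1)*(a + 5)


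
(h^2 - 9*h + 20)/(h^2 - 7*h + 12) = (h - 5)/(h - 3)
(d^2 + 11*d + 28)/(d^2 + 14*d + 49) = (d + 4)/(d + 7)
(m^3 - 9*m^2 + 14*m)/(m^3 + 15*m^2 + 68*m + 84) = m*(m^2 - 9*m + 14)/(m^3 + 15*m^2 + 68*m + 84)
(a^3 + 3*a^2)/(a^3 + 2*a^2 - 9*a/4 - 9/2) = 4*a^2*(a + 3)/(4*a^3 + 8*a^2 - 9*a - 18)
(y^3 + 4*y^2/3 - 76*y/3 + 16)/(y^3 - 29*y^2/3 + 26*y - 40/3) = (y + 6)/(y - 5)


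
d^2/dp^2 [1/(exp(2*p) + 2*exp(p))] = 2*(4*(exp(p) + 1)^2 - (exp(p) + 2)*(2*exp(p) + 1))*exp(-p)/(exp(p) + 2)^3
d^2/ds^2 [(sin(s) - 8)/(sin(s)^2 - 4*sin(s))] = (-9*sin(s)^2 + 28*sin(s) + 80/sin(s) + 253/(2*sin(s)^2) + 21*sin(3*s)/sin(s)^3 + sin(5*s)/(2*sin(s)^3) - 256/sin(s)^3)/(sin(s) - 4)^3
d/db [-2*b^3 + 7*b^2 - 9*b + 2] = -6*b^2 + 14*b - 9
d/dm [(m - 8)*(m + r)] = 2*m + r - 8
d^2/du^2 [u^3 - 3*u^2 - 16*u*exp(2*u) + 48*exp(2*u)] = -64*u*exp(2*u) + 6*u + 128*exp(2*u) - 6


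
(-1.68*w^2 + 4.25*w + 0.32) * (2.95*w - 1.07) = -4.956*w^3 + 14.3351*w^2 - 3.6035*w - 0.3424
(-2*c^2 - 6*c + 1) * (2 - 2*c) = 4*c^3 + 8*c^2 - 14*c + 2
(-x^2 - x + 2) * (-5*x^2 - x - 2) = 5*x^4 + 6*x^3 - 7*x^2 - 4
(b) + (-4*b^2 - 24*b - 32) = -4*b^2 - 23*b - 32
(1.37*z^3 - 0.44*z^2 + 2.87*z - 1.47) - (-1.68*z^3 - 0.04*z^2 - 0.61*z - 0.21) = 3.05*z^3 - 0.4*z^2 + 3.48*z - 1.26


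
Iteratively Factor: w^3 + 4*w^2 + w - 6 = (w + 3)*(w^2 + w - 2) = (w + 2)*(w + 3)*(w - 1)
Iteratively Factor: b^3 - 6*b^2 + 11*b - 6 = (b - 3)*(b^2 - 3*b + 2) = (b - 3)*(b - 1)*(b - 2)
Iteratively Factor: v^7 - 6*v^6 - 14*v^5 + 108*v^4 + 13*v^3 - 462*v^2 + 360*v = (v - 4)*(v^6 - 2*v^5 - 22*v^4 + 20*v^3 + 93*v^2 - 90*v) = v*(v - 4)*(v^5 - 2*v^4 - 22*v^3 + 20*v^2 + 93*v - 90) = v*(v - 4)*(v - 1)*(v^4 - v^3 - 23*v^2 - 3*v + 90) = v*(v - 4)*(v - 2)*(v - 1)*(v^3 + v^2 - 21*v - 45) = v*(v - 5)*(v - 4)*(v - 2)*(v - 1)*(v^2 + 6*v + 9) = v*(v - 5)*(v - 4)*(v - 2)*(v - 1)*(v + 3)*(v + 3)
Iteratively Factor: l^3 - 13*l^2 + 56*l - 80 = (l - 4)*(l^2 - 9*l + 20) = (l - 4)^2*(l - 5)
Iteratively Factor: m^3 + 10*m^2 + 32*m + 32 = (m + 4)*(m^2 + 6*m + 8) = (m + 2)*(m + 4)*(m + 4)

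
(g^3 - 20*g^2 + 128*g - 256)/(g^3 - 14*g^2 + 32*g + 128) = (g - 4)/(g + 2)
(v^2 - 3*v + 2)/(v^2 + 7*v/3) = 3*(v^2 - 3*v + 2)/(v*(3*v + 7))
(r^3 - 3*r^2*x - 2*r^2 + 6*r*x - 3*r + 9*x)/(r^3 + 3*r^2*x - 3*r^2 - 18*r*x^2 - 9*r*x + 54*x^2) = (r + 1)/(r + 6*x)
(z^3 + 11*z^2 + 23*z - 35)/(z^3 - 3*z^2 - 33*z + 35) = (z + 7)/(z - 7)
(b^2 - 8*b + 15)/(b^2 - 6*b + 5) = (b - 3)/(b - 1)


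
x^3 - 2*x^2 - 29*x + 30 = (x - 6)*(x - 1)*(x + 5)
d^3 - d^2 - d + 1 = (d - 1)^2*(d + 1)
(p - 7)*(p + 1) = p^2 - 6*p - 7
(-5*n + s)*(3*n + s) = -15*n^2 - 2*n*s + s^2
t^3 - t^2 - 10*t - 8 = (t - 4)*(t + 1)*(t + 2)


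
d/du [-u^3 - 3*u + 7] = -3*u^2 - 3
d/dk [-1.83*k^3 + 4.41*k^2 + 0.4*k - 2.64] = -5.49*k^2 + 8.82*k + 0.4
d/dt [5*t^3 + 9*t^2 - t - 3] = 15*t^2 + 18*t - 1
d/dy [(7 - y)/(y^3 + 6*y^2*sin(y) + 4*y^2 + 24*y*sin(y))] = (6*y^3*cos(y) + 2*y^3 + 6*y^2*sin(y) - 18*y^2*cos(y) - 17*y^2 - 84*y*sin(y) - 168*y*cos(y) - 56*y - 168*sin(y))/(y^2*(y + 4)^2*(y + 6*sin(y))^2)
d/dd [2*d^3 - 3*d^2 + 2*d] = 6*d^2 - 6*d + 2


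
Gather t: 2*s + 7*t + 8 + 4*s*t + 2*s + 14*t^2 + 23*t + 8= 4*s + 14*t^2 + t*(4*s + 30) + 16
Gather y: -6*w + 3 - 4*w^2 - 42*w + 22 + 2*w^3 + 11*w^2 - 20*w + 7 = 2*w^3 + 7*w^2 - 68*w + 32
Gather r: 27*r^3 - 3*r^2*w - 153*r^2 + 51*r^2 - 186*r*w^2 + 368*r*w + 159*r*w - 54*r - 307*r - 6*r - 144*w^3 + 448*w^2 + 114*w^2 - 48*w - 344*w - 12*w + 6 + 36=27*r^3 + r^2*(-3*w - 102) + r*(-186*w^2 + 527*w - 367) - 144*w^3 + 562*w^2 - 404*w + 42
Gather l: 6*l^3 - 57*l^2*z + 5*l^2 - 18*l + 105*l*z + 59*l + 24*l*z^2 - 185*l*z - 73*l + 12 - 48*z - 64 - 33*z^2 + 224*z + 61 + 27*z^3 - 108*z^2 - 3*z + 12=6*l^3 + l^2*(5 - 57*z) + l*(24*z^2 - 80*z - 32) + 27*z^3 - 141*z^2 + 173*z + 21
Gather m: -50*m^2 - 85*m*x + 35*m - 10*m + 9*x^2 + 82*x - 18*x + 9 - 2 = -50*m^2 + m*(25 - 85*x) + 9*x^2 + 64*x + 7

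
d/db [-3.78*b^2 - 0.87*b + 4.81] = -7.56*b - 0.87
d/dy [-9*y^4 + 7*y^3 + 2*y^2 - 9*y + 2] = -36*y^3 + 21*y^2 + 4*y - 9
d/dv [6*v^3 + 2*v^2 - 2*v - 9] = 18*v^2 + 4*v - 2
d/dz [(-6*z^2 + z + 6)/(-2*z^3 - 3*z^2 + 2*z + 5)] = (-12*z^4 + 4*z^3 + 27*z^2 - 24*z - 7)/(4*z^6 + 12*z^5 + z^4 - 32*z^3 - 26*z^2 + 20*z + 25)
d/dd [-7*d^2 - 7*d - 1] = -14*d - 7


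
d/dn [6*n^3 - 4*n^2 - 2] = 2*n*(9*n - 4)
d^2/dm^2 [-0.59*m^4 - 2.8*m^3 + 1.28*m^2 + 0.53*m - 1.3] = -7.08*m^2 - 16.8*m + 2.56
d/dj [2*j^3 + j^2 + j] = 6*j^2 + 2*j + 1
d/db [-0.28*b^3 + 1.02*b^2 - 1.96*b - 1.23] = -0.84*b^2 + 2.04*b - 1.96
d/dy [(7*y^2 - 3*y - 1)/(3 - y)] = (-7*y^2 + 42*y - 10)/(y^2 - 6*y + 9)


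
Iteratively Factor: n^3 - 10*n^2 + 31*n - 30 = (n - 5)*(n^2 - 5*n + 6) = (n - 5)*(n - 2)*(n - 3)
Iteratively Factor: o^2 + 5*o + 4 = (o + 1)*(o + 4)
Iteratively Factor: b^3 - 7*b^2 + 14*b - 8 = (b - 2)*(b^2 - 5*b + 4) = (b - 4)*(b - 2)*(b - 1)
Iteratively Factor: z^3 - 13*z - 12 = (z + 1)*(z^2 - z - 12) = (z + 1)*(z + 3)*(z - 4)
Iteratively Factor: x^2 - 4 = (x - 2)*(x + 2)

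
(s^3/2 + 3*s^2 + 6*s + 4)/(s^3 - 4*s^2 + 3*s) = (s^3 + 6*s^2 + 12*s + 8)/(2*s*(s^2 - 4*s + 3))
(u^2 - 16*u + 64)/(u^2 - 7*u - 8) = (u - 8)/(u + 1)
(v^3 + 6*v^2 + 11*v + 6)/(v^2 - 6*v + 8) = (v^3 + 6*v^2 + 11*v + 6)/(v^2 - 6*v + 8)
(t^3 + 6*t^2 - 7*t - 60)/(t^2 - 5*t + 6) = (t^2 + 9*t + 20)/(t - 2)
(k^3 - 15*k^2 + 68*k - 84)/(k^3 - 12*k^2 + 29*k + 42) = (k - 2)/(k + 1)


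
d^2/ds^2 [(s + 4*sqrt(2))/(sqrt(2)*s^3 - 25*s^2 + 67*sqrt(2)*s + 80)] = 2*(6*s^5 - 27*sqrt(2)*s^4 - 1109*s^3 + 8628*sqrt(2)*s^2 - 36120*s + 38552*sqrt(2))/(2*sqrt(2)*s^9 - 150*s^8 + 2277*sqrt(2)*s^7 - 35245*s^6 + 140559*sqrt(2)*s^5 - 459030*s^4 - 183274*sqrt(2)*s^3 + 1674720*s^2 + 1286400*sqrt(2)*s + 512000)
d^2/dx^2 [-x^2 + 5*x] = -2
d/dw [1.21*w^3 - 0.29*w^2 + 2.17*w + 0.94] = 3.63*w^2 - 0.58*w + 2.17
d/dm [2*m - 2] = 2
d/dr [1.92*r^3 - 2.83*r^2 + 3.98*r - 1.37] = 5.76*r^2 - 5.66*r + 3.98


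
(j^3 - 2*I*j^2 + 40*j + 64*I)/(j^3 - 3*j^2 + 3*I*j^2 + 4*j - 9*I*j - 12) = (j^2 - 6*I*j + 16)/(j^2 - j*(3 + I) + 3*I)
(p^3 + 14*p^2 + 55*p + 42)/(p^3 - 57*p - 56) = (p + 6)/(p - 8)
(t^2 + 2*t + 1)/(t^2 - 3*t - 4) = (t + 1)/(t - 4)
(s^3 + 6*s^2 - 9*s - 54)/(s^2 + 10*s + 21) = (s^2 + 3*s - 18)/(s + 7)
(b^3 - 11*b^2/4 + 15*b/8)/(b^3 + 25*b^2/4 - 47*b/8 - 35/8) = b*(2*b - 3)/(2*b^2 + 15*b + 7)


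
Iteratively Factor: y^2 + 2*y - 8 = (y + 4)*(y - 2)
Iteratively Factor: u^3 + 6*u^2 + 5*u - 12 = (u + 3)*(u^2 + 3*u - 4) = (u + 3)*(u + 4)*(u - 1)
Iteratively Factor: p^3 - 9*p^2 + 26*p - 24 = (p - 4)*(p^2 - 5*p + 6) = (p - 4)*(p - 3)*(p - 2)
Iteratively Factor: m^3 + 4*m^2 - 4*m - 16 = (m - 2)*(m^2 + 6*m + 8) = (m - 2)*(m + 2)*(m + 4)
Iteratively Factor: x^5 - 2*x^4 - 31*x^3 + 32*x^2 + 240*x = (x + 4)*(x^4 - 6*x^3 - 7*x^2 + 60*x) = (x - 4)*(x + 4)*(x^3 - 2*x^2 - 15*x) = x*(x - 4)*(x + 4)*(x^2 - 2*x - 15) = x*(x - 5)*(x - 4)*(x + 4)*(x + 3)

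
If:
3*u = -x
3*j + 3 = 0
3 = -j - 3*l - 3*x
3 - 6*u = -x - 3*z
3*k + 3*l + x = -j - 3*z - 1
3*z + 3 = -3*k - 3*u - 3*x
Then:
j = -1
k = -5/12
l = 7/12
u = 5/12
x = -5/4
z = 1/4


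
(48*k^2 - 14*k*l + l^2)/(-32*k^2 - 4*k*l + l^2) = (-6*k + l)/(4*k + l)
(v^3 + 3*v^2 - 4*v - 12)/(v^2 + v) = (v^3 + 3*v^2 - 4*v - 12)/(v*(v + 1))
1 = 1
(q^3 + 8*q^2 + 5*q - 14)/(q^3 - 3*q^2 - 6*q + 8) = (q + 7)/(q - 4)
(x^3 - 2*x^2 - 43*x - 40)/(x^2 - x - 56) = (x^2 + 6*x + 5)/(x + 7)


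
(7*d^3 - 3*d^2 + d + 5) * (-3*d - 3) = -21*d^4 - 12*d^3 + 6*d^2 - 18*d - 15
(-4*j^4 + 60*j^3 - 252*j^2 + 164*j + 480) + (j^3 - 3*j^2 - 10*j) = -4*j^4 + 61*j^3 - 255*j^2 + 154*j + 480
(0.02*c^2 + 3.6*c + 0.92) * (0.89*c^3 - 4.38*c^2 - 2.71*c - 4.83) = 0.0178*c^5 + 3.1164*c^4 - 15.0034*c^3 - 13.8822*c^2 - 19.8812*c - 4.4436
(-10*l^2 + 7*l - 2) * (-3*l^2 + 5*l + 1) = 30*l^4 - 71*l^3 + 31*l^2 - 3*l - 2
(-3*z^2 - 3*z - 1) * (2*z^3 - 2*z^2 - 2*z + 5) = -6*z^5 + 10*z^3 - 7*z^2 - 13*z - 5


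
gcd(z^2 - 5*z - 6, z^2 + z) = z + 1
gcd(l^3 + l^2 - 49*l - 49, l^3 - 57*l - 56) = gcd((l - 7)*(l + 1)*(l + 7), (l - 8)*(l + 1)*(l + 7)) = l^2 + 8*l + 7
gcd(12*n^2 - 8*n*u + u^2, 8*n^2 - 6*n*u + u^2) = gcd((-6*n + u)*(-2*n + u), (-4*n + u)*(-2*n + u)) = -2*n + u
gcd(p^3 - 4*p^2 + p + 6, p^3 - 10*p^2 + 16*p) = p - 2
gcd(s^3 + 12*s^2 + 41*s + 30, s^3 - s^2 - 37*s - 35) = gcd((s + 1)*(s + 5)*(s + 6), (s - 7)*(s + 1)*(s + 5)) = s^2 + 6*s + 5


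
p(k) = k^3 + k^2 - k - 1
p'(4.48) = 68.17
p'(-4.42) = 48.77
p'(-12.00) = 407.00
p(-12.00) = -1573.00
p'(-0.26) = -1.32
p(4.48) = 104.51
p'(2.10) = 16.43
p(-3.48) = -27.55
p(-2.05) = -3.36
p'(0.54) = 0.95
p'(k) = 3*k^2 + 2*k - 1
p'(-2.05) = 7.51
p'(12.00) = 455.00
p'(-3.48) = 28.37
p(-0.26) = -0.69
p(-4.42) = -63.39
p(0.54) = -1.09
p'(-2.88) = 18.12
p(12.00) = 1859.00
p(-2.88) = -13.71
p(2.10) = 10.57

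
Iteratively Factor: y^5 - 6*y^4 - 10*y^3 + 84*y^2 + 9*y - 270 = (y - 3)*(y^4 - 3*y^3 - 19*y^2 + 27*y + 90) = (y - 5)*(y - 3)*(y^3 + 2*y^2 - 9*y - 18) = (y - 5)*(y - 3)*(y + 3)*(y^2 - y - 6) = (y - 5)*(y - 3)*(y + 2)*(y + 3)*(y - 3)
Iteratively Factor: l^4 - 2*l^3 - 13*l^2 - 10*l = (l + 1)*(l^3 - 3*l^2 - 10*l) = (l + 1)*(l + 2)*(l^2 - 5*l) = (l - 5)*(l + 1)*(l + 2)*(l)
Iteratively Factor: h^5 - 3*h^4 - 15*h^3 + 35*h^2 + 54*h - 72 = (h + 2)*(h^4 - 5*h^3 - 5*h^2 + 45*h - 36) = (h - 1)*(h + 2)*(h^3 - 4*h^2 - 9*h + 36) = (h - 4)*(h - 1)*(h + 2)*(h^2 - 9) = (h - 4)*(h - 1)*(h + 2)*(h + 3)*(h - 3)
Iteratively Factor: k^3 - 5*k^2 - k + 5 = (k + 1)*(k^2 - 6*k + 5) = (k - 1)*(k + 1)*(k - 5)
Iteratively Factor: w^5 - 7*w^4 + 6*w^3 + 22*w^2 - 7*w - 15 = (w - 5)*(w^4 - 2*w^3 - 4*w^2 + 2*w + 3) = (w - 5)*(w - 3)*(w^3 + w^2 - w - 1) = (w - 5)*(w - 3)*(w + 1)*(w^2 - 1) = (w - 5)*(w - 3)*(w - 1)*(w + 1)*(w + 1)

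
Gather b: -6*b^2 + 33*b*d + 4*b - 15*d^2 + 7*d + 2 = -6*b^2 + b*(33*d + 4) - 15*d^2 + 7*d + 2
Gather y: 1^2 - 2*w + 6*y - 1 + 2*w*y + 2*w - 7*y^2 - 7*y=-7*y^2 + y*(2*w - 1)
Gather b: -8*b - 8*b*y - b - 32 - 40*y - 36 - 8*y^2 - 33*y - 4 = b*(-8*y - 9) - 8*y^2 - 73*y - 72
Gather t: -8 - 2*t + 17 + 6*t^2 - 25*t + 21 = 6*t^2 - 27*t + 30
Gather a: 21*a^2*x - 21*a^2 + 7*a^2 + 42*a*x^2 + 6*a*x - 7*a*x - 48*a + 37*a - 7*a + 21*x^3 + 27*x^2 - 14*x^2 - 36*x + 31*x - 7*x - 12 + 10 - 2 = a^2*(21*x - 14) + a*(42*x^2 - x - 18) + 21*x^3 + 13*x^2 - 12*x - 4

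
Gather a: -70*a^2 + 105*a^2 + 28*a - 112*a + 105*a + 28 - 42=35*a^2 + 21*a - 14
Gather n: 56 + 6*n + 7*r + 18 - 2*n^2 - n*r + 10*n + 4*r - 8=-2*n^2 + n*(16 - r) + 11*r + 66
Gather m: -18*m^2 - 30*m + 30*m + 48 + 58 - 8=98 - 18*m^2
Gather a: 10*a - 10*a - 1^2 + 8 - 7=0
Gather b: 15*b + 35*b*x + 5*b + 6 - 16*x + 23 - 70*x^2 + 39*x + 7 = b*(35*x + 20) - 70*x^2 + 23*x + 36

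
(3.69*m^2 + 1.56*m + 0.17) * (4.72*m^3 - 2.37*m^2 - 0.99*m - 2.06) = 17.4168*m^5 - 1.3821*m^4 - 6.5479*m^3 - 9.5487*m^2 - 3.3819*m - 0.3502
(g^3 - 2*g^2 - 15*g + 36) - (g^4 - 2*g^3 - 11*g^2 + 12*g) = -g^4 + 3*g^3 + 9*g^2 - 27*g + 36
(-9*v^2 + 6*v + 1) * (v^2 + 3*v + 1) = -9*v^4 - 21*v^3 + 10*v^2 + 9*v + 1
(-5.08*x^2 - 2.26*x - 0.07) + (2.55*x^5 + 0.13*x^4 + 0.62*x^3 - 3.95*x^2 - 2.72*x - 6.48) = 2.55*x^5 + 0.13*x^4 + 0.62*x^3 - 9.03*x^2 - 4.98*x - 6.55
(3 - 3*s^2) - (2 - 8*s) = -3*s^2 + 8*s + 1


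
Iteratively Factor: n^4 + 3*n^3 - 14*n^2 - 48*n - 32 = (n + 1)*(n^3 + 2*n^2 - 16*n - 32) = (n + 1)*(n + 2)*(n^2 - 16) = (n + 1)*(n + 2)*(n + 4)*(n - 4)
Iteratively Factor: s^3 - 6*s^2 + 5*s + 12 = (s + 1)*(s^2 - 7*s + 12) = (s - 4)*(s + 1)*(s - 3)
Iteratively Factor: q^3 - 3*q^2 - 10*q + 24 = (q - 4)*(q^2 + q - 6) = (q - 4)*(q + 3)*(q - 2)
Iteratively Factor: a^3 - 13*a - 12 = (a + 3)*(a^2 - 3*a - 4) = (a + 1)*(a + 3)*(a - 4)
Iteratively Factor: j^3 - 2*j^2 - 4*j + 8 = (j - 2)*(j^2 - 4) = (j - 2)*(j + 2)*(j - 2)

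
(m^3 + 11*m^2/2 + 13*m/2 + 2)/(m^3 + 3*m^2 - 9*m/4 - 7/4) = 2*(m^2 + 5*m + 4)/(2*m^2 + 5*m - 7)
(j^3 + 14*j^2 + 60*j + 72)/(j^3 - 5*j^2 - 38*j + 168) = (j^2 + 8*j + 12)/(j^2 - 11*j + 28)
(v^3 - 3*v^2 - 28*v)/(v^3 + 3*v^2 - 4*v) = (v - 7)/(v - 1)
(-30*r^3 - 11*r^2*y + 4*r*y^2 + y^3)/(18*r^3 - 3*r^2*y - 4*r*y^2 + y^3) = (5*r + y)/(-3*r + y)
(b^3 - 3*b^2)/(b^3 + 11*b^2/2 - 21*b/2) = 2*b*(b - 3)/(2*b^2 + 11*b - 21)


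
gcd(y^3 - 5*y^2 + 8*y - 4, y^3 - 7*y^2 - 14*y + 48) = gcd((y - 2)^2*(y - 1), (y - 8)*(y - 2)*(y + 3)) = y - 2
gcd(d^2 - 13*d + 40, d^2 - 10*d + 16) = d - 8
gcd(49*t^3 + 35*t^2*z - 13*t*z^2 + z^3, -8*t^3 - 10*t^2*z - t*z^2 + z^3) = t + z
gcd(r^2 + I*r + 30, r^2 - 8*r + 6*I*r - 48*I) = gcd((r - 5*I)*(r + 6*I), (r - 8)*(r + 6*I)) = r + 6*I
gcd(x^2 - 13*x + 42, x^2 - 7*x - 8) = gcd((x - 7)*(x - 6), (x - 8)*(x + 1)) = 1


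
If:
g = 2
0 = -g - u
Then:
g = 2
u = -2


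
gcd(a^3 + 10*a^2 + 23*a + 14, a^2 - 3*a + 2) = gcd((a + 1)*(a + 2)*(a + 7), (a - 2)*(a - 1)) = 1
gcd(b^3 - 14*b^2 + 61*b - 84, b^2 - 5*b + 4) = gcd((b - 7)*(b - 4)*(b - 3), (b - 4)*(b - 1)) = b - 4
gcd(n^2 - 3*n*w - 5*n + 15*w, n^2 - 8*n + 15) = n - 5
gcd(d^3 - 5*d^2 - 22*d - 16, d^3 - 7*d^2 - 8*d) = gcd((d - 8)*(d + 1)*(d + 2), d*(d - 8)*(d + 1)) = d^2 - 7*d - 8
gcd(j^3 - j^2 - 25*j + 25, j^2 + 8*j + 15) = j + 5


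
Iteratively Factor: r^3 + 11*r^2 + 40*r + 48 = (r + 4)*(r^2 + 7*r + 12) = (r + 4)^2*(r + 3)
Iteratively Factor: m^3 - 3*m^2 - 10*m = (m + 2)*(m^2 - 5*m) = m*(m + 2)*(m - 5)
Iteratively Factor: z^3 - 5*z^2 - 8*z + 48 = (z - 4)*(z^2 - z - 12) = (z - 4)^2*(z + 3)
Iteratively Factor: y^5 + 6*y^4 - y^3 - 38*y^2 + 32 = (y + 4)*(y^4 + 2*y^3 - 9*y^2 - 2*y + 8) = (y - 1)*(y + 4)*(y^3 + 3*y^2 - 6*y - 8) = (y - 1)*(y + 1)*(y + 4)*(y^2 + 2*y - 8) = (y - 1)*(y + 1)*(y + 4)^2*(y - 2)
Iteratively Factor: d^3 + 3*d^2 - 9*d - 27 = (d - 3)*(d^2 + 6*d + 9) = (d - 3)*(d + 3)*(d + 3)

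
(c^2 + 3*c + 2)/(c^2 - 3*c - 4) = (c + 2)/(c - 4)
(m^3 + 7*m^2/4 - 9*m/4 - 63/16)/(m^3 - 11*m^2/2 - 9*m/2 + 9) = (m^2 + m/4 - 21/8)/(m^2 - 7*m + 6)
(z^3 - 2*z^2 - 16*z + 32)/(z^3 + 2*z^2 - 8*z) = (z - 4)/z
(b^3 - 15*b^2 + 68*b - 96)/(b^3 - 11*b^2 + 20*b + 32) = (b - 3)/(b + 1)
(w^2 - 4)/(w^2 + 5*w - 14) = (w + 2)/(w + 7)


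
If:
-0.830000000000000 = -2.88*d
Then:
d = 0.29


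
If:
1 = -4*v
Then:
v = -1/4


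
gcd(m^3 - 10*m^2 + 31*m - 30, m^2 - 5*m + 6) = m^2 - 5*m + 6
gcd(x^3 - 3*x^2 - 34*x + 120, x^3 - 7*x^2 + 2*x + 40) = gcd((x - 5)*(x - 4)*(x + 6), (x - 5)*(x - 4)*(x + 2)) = x^2 - 9*x + 20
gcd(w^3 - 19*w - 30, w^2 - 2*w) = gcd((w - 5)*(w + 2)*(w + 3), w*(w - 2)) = 1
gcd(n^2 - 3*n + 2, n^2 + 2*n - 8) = n - 2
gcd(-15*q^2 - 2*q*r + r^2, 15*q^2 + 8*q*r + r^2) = 3*q + r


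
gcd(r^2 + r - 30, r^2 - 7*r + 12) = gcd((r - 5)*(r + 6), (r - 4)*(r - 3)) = 1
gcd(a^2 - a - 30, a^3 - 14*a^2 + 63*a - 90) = a - 6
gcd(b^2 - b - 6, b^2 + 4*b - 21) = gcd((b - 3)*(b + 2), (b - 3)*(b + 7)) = b - 3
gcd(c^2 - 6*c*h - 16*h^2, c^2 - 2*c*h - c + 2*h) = 1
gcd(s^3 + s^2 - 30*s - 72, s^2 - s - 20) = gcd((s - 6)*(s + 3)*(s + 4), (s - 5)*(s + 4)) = s + 4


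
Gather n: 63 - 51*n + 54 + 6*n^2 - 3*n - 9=6*n^2 - 54*n + 108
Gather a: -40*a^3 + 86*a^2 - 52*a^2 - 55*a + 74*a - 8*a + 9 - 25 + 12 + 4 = -40*a^3 + 34*a^2 + 11*a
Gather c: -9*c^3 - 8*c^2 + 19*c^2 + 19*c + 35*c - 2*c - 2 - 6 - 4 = -9*c^3 + 11*c^2 + 52*c - 12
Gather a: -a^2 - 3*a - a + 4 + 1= -a^2 - 4*a + 5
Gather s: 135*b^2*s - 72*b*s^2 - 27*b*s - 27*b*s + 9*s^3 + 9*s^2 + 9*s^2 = 9*s^3 + s^2*(18 - 72*b) + s*(135*b^2 - 54*b)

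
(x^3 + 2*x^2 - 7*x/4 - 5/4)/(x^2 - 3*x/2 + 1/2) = (4*x^2 + 12*x + 5)/(2*(2*x - 1))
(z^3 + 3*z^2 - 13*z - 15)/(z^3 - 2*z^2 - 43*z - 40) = (z - 3)/(z - 8)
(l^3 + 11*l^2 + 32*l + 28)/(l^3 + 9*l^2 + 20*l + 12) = (l^2 + 9*l + 14)/(l^2 + 7*l + 6)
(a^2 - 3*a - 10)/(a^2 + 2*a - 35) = (a + 2)/(a + 7)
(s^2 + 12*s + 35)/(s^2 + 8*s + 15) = (s + 7)/(s + 3)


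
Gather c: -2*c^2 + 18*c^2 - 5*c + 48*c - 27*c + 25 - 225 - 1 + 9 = 16*c^2 + 16*c - 192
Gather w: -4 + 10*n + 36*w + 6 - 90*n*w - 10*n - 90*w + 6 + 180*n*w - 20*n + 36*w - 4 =-20*n + w*(90*n - 18) + 4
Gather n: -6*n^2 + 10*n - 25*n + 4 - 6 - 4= -6*n^2 - 15*n - 6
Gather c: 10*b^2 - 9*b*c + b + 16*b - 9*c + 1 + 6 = 10*b^2 + 17*b + c*(-9*b - 9) + 7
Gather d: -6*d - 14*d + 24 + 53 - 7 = 70 - 20*d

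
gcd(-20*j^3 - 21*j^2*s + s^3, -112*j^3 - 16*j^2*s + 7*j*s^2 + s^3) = 4*j + s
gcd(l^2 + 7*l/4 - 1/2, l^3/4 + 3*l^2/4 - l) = 1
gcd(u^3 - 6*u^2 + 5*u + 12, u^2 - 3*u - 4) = u^2 - 3*u - 4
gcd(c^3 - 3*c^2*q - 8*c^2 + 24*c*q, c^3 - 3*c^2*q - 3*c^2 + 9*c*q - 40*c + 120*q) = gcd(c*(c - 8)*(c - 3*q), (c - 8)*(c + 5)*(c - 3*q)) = -c^2 + 3*c*q + 8*c - 24*q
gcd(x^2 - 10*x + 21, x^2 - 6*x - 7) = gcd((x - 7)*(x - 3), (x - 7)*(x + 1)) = x - 7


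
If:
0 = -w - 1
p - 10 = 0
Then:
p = 10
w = -1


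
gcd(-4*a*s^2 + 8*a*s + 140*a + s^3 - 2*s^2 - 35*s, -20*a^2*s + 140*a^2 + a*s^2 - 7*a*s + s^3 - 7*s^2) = -4*a*s + 28*a + s^2 - 7*s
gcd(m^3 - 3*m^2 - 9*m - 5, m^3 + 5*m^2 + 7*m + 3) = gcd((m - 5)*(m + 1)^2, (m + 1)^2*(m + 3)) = m^2 + 2*m + 1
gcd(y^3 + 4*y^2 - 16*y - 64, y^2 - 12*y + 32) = y - 4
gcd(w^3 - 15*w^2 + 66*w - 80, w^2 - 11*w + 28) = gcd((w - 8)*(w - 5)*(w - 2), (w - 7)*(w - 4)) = 1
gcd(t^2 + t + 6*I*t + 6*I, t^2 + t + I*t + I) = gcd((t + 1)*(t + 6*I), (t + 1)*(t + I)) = t + 1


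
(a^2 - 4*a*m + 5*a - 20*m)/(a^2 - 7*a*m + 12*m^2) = (a + 5)/(a - 3*m)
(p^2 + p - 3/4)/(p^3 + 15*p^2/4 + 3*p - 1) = (4*p^2 + 4*p - 3)/(4*p^3 + 15*p^2 + 12*p - 4)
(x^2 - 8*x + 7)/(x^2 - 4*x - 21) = (x - 1)/(x + 3)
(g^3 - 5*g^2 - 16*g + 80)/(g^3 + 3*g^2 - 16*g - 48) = (g - 5)/(g + 3)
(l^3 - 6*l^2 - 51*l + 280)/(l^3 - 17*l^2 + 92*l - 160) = (l + 7)/(l - 4)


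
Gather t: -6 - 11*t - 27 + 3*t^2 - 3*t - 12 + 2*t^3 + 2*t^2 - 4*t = 2*t^3 + 5*t^2 - 18*t - 45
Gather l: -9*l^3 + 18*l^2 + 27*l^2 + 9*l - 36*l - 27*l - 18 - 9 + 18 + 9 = -9*l^3 + 45*l^2 - 54*l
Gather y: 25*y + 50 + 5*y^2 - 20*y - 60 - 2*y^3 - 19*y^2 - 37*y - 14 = -2*y^3 - 14*y^2 - 32*y - 24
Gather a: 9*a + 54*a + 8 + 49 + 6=63*a + 63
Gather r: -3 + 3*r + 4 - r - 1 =2*r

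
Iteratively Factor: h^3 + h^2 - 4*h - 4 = (h + 2)*(h^2 - h - 2) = (h + 1)*(h + 2)*(h - 2)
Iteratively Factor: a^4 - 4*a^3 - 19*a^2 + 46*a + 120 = (a + 2)*(a^3 - 6*a^2 - 7*a + 60) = (a - 4)*(a + 2)*(a^2 - 2*a - 15) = (a - 4)*(a + 2)*(a + 3)*(a - 5)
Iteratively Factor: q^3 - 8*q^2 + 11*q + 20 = (q - 5)*(q^2 - 3*q - 4) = (q - 5)*(q + 1)*(q - 4)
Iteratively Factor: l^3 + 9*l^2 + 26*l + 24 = (l + 4)*(l^2 + 5*l + 6) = (l + 3)*(l + 4)*(l + 2)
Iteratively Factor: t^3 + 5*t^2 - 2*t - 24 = (t + 3)*(t^2 + 2*t - 8) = (t + 3)*(t + 4)*(t - 2)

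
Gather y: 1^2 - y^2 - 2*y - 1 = -y^2 - 2*y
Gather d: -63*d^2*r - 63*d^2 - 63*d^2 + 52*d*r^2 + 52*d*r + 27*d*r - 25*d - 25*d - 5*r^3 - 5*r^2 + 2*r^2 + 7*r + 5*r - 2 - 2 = d^2*(-63*r - 126) + d*(52*r^2 + 79*r - 50) - 5*r^3 - 3*r^2 + 12*r - 4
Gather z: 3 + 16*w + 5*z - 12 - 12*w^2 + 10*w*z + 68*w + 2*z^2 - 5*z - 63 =-12*w^2 + 10*w*z + 84*w + 2*z^2 - 72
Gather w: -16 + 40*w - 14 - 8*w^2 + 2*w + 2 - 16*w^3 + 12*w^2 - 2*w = -16*w^3 + 4*w^2 + 40*w - 28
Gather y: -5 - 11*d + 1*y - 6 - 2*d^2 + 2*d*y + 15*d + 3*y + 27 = -2*d^2 + 4*d + y*(2*d + 4) + 16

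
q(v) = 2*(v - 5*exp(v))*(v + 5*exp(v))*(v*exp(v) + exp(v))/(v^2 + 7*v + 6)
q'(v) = 2*(1 - 5*exp(v))*(v + 5*exp(v))*(v*exp(v) + exp(v))/(v^2 + 7*v + 6) + 2*(-2*v - 7)*(v - 5*exp(v))*(v + 5*exp(v))*(v*exp(v) + exp(v))/(v^2 + 7*v + 6)^2 + 2*(v - 5*exp(v))*(v + 5*exp(v))*(v*exp(v) + 2*exp(v))/(v^2 + 7*v + 6) + 2*(v - 5*exp(v))*(v*exp(v) + exp(v))*(5*exp(v) + 1)/(v^2 + 7*v + 6) = 2*(v^3 + 7*v^2 - 75*v*exp(2*v) + 12*v - 425*exp(2*v))*exp(v)/(v^2 + 12*v + 36)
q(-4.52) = 0.30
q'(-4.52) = -0.04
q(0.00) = -8.33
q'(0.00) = -23.61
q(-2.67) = 0.29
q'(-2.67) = -0.03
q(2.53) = -11577.37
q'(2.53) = -33397.64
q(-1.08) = -0.24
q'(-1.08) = -1.28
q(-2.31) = 0.27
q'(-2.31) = -0.08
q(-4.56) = 0.30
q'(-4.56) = -0.04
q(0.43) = -28.16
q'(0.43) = -79.87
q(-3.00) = 0.30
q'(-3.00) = -0.00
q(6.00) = -273580784.17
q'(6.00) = -797947988.11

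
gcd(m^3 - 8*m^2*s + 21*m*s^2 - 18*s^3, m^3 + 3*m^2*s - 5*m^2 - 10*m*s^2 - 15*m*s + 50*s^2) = -m + 2*s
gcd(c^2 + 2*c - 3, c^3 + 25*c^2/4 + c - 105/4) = c + 3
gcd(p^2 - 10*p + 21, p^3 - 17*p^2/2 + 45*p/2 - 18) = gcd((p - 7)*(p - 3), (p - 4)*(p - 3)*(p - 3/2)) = p - 3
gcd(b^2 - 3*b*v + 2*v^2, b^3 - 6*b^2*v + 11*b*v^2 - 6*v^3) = b^2 - 3*b*v + 2*v^2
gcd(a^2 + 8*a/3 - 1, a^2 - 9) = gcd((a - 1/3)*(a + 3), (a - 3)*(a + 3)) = a + 3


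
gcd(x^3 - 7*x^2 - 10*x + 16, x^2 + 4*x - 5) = x - 1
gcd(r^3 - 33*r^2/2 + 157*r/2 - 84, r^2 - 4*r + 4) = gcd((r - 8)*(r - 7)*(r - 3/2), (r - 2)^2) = 1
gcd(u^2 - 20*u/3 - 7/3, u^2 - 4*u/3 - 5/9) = u + 1/3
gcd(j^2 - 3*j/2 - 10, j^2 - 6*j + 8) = j - 4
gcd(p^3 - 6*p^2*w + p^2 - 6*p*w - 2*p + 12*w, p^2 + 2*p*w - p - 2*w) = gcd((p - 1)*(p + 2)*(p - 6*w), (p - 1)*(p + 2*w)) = p - 1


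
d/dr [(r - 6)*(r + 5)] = 2*r - 1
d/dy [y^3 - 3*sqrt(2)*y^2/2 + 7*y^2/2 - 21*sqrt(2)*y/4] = 3*y^2 - 3*sqrt(2)*y + 7*y - 21*sqrt(2)/4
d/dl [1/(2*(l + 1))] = -1/(2*(l + 1)^2)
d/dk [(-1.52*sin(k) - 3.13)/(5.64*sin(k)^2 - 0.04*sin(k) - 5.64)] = (8.5728*sin(k)^2 + 35.3064*sin(k) + 8.4476)*cos(k)/(31.8096*sin(k)^4 - 0.4512*sin(k)^3 - 63.6176*sin(k)^2 + 0.4512*sin(k) + 31.8096)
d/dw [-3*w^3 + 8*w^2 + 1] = w*(16 - 9*w)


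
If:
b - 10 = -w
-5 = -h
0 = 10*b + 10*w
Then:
No Solution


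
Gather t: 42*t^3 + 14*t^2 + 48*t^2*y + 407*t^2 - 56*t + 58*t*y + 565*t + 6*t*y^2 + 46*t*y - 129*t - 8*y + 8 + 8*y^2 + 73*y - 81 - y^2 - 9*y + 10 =42*t^3 + t^2*(48*y + 421) + t*(6*y^2 + 104*y + 380) + 7*y^2 + 56*y - 63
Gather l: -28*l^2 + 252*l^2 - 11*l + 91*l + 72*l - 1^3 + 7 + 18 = 224*l^2 + 152*l + 24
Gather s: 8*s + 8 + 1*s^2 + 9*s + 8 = s^2 + 17*s + 16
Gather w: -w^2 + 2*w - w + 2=-w^2 + w + 2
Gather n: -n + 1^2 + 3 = 4 - n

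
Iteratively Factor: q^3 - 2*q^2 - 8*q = (q)*(q^2 - 2*q - 8) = q*(q - 4)*(q + 2)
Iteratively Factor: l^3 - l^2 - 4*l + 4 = (l - 2)*(l^2 + l - 2) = (l - 2)*(l + 2)*(l - 1)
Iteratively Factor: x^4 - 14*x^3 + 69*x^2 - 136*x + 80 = (x - 4)*(x^3 - 10*x^2 + 29*x - 20) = (x - 4)*(x - 1)*(x^2 - 9*x + 20) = (x - 4)^2*(x - 1)*(x - 5)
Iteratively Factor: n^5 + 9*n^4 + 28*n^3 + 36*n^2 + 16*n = (n + 1)*(n^4 + 8*n^3 + 20*n^2 + 16*n) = (n + 1)*(n + 2)*(n^3 + 6*n^2 + 8*n) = n*(n + 1)*(n + 2)*(n^2 + 6*n + 8) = n*(n + 1)*(n + 2)*(n + 4)*(n + 2)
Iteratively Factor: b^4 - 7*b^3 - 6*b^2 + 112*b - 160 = (b + 4)*(b^3 - 11*b^2 + 38*b - 40) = (b - 4)*(b + 4)*(b^2 - 7*b + 10) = (b - 5)*(b - 4)*(b + 4)*(b - 2)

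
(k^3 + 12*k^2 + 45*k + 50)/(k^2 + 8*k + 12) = (k^2 + 10*k + 25)/(k + 6)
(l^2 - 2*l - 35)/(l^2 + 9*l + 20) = (l - 7)/(l + 4)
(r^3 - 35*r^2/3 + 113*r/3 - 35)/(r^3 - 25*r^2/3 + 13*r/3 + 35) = (3*r - 5)/(3*r + 5)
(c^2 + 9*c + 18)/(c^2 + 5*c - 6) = (c + 3)/(c - 1)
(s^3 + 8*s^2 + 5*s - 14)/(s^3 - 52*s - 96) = (s^2 + 6*s - 7)/(s^2 - 2*s - 48)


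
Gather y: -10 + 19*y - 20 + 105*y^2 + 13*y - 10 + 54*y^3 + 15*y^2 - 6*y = 54*y^3 + 120*y^2 + 26*y - 40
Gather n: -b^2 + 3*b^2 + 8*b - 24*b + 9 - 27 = 2*b^2 - 16*b - 18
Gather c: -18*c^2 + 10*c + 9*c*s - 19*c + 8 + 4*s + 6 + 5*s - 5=-18*c^2 + c*(9*s - 9) + 9*s + 9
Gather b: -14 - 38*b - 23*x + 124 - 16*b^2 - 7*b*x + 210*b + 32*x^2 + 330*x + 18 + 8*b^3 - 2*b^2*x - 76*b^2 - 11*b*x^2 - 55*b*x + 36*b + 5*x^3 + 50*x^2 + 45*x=8*b^3 + b^2*(-2*x - 92) + b*(-11*x^2 - 62*x + 208) + 5*x^3 + 82*x^2 + 352*x + 128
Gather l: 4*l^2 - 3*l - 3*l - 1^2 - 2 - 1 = 4*l^2 - 6*l - 4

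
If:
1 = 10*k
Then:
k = 1/10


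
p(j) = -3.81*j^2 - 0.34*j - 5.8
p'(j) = -7.62*j - 0.34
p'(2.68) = -20.76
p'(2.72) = -21.07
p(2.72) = -34.91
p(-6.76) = -177.61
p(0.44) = -6.69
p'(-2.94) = 22.06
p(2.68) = -34.08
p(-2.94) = -37.73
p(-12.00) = -550.36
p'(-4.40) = 33.19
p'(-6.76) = 51.17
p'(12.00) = -91.78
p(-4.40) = -78.07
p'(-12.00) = 91.10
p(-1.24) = -11.24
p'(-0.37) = 2.48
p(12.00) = -558.52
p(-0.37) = -6.20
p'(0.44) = -3.69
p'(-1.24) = 9.11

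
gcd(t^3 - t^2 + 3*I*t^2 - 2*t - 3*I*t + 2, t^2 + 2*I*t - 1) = t + I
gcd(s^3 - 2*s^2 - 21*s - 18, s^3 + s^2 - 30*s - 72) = s^2 - 3*s - 18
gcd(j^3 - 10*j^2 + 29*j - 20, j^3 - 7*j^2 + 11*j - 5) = j^2 - 6*j + 5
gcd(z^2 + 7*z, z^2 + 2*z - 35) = z + 7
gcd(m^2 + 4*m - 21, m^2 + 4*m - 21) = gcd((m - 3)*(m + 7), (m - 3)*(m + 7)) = m^2 + 4*m - 21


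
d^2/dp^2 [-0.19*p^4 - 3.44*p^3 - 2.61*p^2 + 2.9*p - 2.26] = -2.28*p^2 - 20.64*p - 5.22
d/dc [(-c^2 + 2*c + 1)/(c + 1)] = (-c^2 - 2*c + 1)/(c^2 + 2*c + 1)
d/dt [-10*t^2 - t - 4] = -20*t - 1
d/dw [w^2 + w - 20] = 2*w + 1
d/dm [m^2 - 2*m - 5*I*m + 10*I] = 2*m - 2 - 5*I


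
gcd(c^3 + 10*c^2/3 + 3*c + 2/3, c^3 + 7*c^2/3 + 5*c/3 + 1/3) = c^2 + 4*c/3 + 1/3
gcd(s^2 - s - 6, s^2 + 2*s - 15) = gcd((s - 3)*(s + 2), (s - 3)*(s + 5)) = s - 3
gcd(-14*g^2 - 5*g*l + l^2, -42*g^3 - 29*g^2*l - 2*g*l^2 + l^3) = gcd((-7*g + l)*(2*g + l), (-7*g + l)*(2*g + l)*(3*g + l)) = 14*g^2 + 5*g*l - l^2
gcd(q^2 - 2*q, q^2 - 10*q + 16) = q - 2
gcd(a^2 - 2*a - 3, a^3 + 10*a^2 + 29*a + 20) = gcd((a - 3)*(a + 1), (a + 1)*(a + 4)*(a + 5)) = a + 1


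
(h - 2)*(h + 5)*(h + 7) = h^3 + 10*h^2 + 11*h - 70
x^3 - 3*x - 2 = (x - 2)*(x + 1)^2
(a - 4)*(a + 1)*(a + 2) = a^3 - a^2 - 10*a - 8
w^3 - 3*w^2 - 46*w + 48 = (w - 8)*(w - 1)*(w + 6)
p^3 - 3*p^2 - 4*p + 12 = (p - 3)*(p - 2)*(p + 2)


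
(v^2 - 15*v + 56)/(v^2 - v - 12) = (-v^2 + 15*v - 56)/(-v^2 + v + 12)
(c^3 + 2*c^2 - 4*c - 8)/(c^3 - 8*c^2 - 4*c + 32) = (c + 2)/(c - 8)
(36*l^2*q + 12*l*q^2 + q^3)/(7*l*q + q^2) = (36*l^2 + 12*l*q + q^2)/(7*l + q)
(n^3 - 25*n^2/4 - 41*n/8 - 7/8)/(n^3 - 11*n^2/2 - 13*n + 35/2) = (8*n^2 + 6*n + 1)/(4*(2*n^2 + 3*n - 5))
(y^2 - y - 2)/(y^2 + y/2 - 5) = 2*(y + 1)/(2*y + 5)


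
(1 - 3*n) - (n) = 1 - 4*n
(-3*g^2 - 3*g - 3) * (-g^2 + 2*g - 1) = 3*g^4 - 3*g^3 - 3*g + 3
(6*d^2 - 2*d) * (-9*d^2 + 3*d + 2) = -54*d^4 + 36*d^3 + 6*d^2 - 4*d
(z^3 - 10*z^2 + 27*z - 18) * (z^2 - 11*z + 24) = z^5 - 21*z^4 + 161*z^3 - 555*z^2 + 846*z - 432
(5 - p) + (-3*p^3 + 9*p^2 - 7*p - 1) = -3*p^3 + 9*p^2 - 8*p + 4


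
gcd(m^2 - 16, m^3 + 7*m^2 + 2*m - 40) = m + 4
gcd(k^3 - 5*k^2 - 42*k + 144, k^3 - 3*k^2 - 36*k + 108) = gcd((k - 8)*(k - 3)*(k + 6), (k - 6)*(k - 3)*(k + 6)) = k^2 + 3*k - 18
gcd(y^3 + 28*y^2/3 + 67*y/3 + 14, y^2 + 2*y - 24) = y + 6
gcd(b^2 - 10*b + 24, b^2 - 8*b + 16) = b - 4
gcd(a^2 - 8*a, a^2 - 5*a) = a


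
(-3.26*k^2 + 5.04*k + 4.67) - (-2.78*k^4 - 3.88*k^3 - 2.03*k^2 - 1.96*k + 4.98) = 2.78*k^4 + 3.88*k^3 - 1.23*k^2 + 7.0*k - 0.31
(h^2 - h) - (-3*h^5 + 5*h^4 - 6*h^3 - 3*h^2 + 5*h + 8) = 3*h^5 - 5*h^4 + 6*h^3 + 4*h^2 - 6*h - 8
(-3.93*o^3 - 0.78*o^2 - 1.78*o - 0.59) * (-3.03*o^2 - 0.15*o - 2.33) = 11.9079*o^5 + 2.9529*o^4 + 14.6673*o^3 + 3.8721*o^2 + 4.2359*o + 1.3747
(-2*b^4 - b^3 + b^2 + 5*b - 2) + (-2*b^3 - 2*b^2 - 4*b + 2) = -2*b^4 - 3*b^3 - b^2 + b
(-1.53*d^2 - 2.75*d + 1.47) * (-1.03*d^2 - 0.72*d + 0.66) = 1.5759*d^4 + 3.9341*d^3 - 0.5439*d^2 - 2.8734*d + 0.9702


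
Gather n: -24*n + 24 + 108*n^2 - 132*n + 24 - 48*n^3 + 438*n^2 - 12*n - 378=-48*n^3 + 546*n^2 - 168*n - 330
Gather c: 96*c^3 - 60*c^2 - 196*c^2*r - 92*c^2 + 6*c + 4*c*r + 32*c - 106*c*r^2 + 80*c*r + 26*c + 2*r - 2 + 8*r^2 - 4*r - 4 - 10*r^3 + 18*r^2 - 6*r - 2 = 96*c^3 + c^2*(-196*r - 152) + c*(-106*r^2 + 84*r + 64) - 10*r^3 + 26*r^2 - 8*r - 8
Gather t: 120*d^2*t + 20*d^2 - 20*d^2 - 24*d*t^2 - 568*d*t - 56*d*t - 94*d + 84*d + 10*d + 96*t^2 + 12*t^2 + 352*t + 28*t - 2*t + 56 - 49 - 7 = t^2*(108 - 24*d) + t*(120*d^2 - 624*d + 378)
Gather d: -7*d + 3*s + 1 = -7*d + 3*s + 1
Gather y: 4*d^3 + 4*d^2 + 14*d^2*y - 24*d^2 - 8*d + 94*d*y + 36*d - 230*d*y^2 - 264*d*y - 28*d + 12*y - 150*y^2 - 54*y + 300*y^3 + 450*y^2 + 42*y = 4*d^3 - 20*d^2 + 300*y^3 + y^2*(300 - 230*d) + y*(14*d^2 - 170*d)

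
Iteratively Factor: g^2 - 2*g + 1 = (g - 1)*(g - 1)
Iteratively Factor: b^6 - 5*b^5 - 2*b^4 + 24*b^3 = (b)*(b^5 - 5*b^4 - 2*b^3 + 24*b^2) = b*(b + 2)*(b^4 - 7*b^3 + 12*b^2) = b^2*(b + 2)*(b^3 - 7*b^2 + 12*b) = b^3*(b + 2)*(b^2 - 7*b + 12) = b^3*(b - 3)*(b + 2)*(b - 4)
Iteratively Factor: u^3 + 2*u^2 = (u)*(u^2 + 2*u) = u^2*(u + 2)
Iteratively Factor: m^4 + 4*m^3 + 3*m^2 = (m + 3)*(m^3 + m^2) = m*(m + 3)*(m^2 + m) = m^2*(m + 3)*(m + 1)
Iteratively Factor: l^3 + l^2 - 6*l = (l)*(l^2 + l - 6) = l*(l - 2)*(l + 3)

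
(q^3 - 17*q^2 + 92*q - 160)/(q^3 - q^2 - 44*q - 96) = (q^2 - 9*q + 20)/(q^2 + 7*q + 12)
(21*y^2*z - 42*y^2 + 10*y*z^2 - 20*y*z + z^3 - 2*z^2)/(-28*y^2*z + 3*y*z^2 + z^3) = (-3*y*z + 6*y - z^2 + 2*z)/(z*(4*y - z))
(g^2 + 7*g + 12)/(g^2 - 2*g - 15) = (g + 4)/(g - 5)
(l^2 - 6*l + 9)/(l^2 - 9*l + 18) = (l - 3)/(l - 6)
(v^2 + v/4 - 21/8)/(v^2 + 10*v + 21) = (v^2 + v/4 - 21/8)/(v^2 + 10*v + 21)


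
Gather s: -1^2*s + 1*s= 0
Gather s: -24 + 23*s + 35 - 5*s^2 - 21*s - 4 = -5*s^2 + 2*s + 7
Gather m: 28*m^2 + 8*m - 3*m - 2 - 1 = 28*m^2 + 5*m - 3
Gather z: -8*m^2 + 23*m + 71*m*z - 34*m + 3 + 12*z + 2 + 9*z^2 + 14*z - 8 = -8*m^2 - 11*m + 9*z^2 + z*(71*m + 26) - 3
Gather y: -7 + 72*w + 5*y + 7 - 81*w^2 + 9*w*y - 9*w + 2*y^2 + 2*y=-81*w^2 + 63*w + 2*y^2 + y*(9*w + 7)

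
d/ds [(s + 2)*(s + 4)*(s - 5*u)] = 3*s^2 - 10*s*u + 12*s - 30*u + 8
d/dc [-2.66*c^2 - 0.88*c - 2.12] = -5.32*c - 0.88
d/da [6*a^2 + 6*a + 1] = 12*a + 6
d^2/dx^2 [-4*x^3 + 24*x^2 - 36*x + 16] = 48 - 24*x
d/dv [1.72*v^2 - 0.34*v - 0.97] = 3.44*v - 0.34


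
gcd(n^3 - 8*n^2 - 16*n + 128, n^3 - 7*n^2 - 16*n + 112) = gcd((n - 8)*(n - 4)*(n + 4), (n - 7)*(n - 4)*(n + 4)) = n^2 - 16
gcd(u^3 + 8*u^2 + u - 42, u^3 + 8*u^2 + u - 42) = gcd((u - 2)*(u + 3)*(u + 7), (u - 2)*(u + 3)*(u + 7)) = u^3 + 8*u^2 + u - 42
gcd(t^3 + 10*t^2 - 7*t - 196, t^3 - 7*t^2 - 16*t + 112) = t - 4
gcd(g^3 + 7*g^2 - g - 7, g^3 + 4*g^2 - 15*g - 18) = g + 1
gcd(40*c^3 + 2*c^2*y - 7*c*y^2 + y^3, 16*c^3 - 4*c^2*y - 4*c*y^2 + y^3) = -8*c^2 - 2*c*y + y^2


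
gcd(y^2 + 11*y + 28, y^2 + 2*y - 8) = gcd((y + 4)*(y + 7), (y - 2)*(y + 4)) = y + 4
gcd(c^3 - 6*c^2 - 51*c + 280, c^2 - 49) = c + 7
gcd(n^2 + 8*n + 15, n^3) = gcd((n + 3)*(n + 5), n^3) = 1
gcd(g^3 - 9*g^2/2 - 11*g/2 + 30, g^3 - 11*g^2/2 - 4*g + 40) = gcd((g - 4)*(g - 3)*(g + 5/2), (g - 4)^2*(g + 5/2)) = g^2 - 3*g/2 - 10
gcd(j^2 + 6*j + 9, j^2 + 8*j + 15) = j + 3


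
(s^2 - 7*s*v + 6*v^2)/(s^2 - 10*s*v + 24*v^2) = (s - v)/(s - 4*v)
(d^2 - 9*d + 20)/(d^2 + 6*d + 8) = (d^2 - 9*d + 20)/(d^2 + 6*d + 8)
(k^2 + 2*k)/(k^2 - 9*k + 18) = k*(k + 2)/(k^2 - 9*k + 18)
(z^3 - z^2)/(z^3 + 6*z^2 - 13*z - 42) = z^2*(z - 1)/(z^3 + 6*z^2 - 13*z - 42)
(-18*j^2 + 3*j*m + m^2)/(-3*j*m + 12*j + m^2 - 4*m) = (6*j + m)/(m - 4)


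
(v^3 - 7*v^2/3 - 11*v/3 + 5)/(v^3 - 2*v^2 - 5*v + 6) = (v + 5/3)/(v + 2)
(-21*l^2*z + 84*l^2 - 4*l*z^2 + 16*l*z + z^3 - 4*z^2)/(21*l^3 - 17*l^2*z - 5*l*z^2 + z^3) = (z - 4)/(-l + z)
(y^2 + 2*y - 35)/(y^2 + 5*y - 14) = (y - 5)/(y - 2)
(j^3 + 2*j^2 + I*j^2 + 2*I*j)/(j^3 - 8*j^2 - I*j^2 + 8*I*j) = (j^2 + j*(2 + I) + 2*I)/(j^2 - j*(8 + I) + 8*I)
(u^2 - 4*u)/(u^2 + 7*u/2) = 2*(u - 4)/(2*u + 7)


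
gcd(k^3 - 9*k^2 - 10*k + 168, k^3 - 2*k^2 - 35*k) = k - 7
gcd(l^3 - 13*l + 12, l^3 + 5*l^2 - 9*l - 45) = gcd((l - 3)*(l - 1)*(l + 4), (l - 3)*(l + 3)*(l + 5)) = l - 3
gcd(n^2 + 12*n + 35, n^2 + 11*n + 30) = n + 5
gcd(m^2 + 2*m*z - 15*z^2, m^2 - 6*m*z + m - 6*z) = 1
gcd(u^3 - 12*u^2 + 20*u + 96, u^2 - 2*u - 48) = u - 8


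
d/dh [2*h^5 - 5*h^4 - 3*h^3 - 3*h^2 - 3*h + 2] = 10*h^4 - 20*h^3 - 9*h^2 - 6*h - 3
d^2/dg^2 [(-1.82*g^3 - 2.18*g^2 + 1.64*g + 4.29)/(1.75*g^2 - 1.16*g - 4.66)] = (-7.105427357601e-15*g^5 + 7.105427357601e-15*g^4 - 33.3879839999999*g^3 - 86.867802*g^2 - 209.141352*g - 30.895236)/(5.359375*g^6 - 10.6575*g^5 - 35.74935*g^4 + 55.197904*g^3 + 95.195412*g^2 - 75.570288*g - 101.194696)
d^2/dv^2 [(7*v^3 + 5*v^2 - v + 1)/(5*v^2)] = 2*(3 - v)/(5*v^4)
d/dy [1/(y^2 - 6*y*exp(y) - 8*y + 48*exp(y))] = 2*(3*y*exp(y) - y - 21*exp(y) + 4)/(y^2 - 6*y*exp(y) - 8*y + 48*exp(y))^2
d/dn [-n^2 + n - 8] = 1 - 2*n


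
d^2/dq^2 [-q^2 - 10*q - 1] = -2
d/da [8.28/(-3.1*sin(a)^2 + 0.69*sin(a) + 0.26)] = (51.336*sin(a) - 5.7132)*cos(a)/(-3.1*sin(a)^2 + 0.69*sin(a) + 0.26)^2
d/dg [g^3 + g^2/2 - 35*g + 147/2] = 3*g^2 + g - 35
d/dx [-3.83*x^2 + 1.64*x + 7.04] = 1.64 - 7.66*x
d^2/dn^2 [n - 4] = 0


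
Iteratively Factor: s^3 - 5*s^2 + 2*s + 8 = (s + 1)*(s^2 - 6*s + 8) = (s - 2)*(s + 1)*(s - 4)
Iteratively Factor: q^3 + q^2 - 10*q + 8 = (q - 2)*(q^2 + 3*q - 4) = (q - 2)*(q - 1)*(q + 4)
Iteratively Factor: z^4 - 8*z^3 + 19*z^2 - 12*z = (z - 3)*(z^3 - 5*z^2 + 4*z) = (z - 3)*(z - 1)*(z^2 - 4*z) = (z - 4)*(z - 3)*(z - 1)*(z)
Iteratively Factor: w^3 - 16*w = (w)*(w^2 - 16) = w*(w - 4)*(w + 4)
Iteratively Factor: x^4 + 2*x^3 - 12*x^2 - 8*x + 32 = (x + 2)*(x^3 - 12*x + 16) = (x + 2)*(x + 4)*(x^2 - 4*x + 4) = (x - 2)*(x + 2)*(x + 4)*(x - 2)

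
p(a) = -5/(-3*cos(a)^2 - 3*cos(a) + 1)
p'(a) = -5*(-6*sin(a)*cos(a) - 3*sin(a))/(-3*cos(a)^2 - 3*cos(a) + 1)^2 = 15*(2*cos(a) + 1)*sin(a)/(3*cos(a)^2 + 3*cos(a) - 1)^2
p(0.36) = 1.13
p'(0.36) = 0.77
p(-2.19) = -2.89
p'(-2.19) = 0.66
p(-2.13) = -2.86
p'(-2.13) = 0.25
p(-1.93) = -2.97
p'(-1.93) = -1.47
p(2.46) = -3.29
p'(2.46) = -2.26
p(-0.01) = 1.00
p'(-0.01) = -0.02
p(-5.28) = 3.38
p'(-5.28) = 11.98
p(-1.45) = -8.40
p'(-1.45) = -52.21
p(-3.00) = -4.86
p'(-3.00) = 1.96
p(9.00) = -4.02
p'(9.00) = -3.29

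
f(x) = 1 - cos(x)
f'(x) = sin(x)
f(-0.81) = 0.31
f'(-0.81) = -0.72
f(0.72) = 0.25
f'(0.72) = 0.66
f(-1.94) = 1.36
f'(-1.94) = -0.93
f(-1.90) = 1.32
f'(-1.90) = -0.95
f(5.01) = 0.71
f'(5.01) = -0.96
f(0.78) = 0.29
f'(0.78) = 0.70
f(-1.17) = 0.61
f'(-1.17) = -0.92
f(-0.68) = 0.22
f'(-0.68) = -0.63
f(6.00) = 0.04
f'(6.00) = -0.28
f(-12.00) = 0.16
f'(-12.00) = 0.54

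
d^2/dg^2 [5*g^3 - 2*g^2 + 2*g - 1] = 30*g - 4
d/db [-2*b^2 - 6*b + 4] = -4*b - 6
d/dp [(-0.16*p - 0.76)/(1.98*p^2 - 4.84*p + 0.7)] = (0.3168*p^2 + 3.0096*p - 3.7904)/(3.9204*p^4 - 19.1664*p^3 + 26.1976*p^2 - 6.776*p + 0.49)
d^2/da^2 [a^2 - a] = 2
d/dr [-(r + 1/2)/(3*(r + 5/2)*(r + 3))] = (4*r^2 + 4*r - 19)/(3*(4*r^4 + 44*r^3 + 181*r^2 + 330*r + 225))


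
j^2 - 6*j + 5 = (j - 5)*(j - 1)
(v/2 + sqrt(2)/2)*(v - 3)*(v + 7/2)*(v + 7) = v^4/2 + sqrt(2)*v^3/2 + 15*v^3/4 - 7*v^2/2 + 15*sqrt(2)*v^2/4 - 147*v/4 - 7*sqrt(2)*v/2 - 147*sqrt(2)/4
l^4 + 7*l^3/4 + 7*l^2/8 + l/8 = l*(l + 1/4)*(l + 1/2)*(l + 1)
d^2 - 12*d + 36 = (d - 6)^2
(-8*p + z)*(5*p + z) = -40*p^2 - 3*p*z + z^2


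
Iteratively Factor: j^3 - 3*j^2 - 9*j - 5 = (j - 5)*(j^2 + 2*j + 1) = (j - 5)*(j + 1)*(j + 1)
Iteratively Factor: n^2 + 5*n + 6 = (n + 2)*(n + 3)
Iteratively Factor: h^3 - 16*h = (h - 4)*(h^2 + 4*h) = (h - 4)*(h + 4)*(h)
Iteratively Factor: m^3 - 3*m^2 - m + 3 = (m - 1)*(m^2 - 2*m - 3) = (m - 1)*(m + 1)*(m - 3)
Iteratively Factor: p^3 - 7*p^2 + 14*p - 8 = (p - 2)*(p^2 - 5*p + 4) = (p - 4)*(p - 2)*(p - 1)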